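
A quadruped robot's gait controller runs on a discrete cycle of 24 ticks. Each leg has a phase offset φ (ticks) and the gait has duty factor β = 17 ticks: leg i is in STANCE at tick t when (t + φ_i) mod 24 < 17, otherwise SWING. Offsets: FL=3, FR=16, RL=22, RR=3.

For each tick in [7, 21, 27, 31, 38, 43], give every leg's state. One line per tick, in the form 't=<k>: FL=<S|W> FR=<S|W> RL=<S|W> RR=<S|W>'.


t=7: FL=S FR=W RL=S RR=S
t=21: FL=S FR=S RL=W RR=S
t=27: FL=S FR=W RL=S RR=S
t=31: FL=S FR=W RL=S RR=S
t=38: FL=W FR=S RL=S RR=W
t=43: FL=W FR=S RL=W RR=W

t=7: phase=(10,23,5,10) vs β=17 → FL=S FR=W RL=S RR=S
t=21: phase=(0,13,19,0) vs β=17 → FL=S FR=S RL=W RR=S
t=27: phase=(6,19,1,6) vs β=17 → FL=S FR=W RL=S RR=S
t=31: phase=(10,23,5,10) vs β=17 → FL=S FR=W RL=S RR=S
t=38: phase=(17,6,12,17) vs β=17 → FL=W FR=S RL=S RR=W
t=43: phase=(22,11,17,22) vs β=17 → FL=W FR=S RL=W RR=W


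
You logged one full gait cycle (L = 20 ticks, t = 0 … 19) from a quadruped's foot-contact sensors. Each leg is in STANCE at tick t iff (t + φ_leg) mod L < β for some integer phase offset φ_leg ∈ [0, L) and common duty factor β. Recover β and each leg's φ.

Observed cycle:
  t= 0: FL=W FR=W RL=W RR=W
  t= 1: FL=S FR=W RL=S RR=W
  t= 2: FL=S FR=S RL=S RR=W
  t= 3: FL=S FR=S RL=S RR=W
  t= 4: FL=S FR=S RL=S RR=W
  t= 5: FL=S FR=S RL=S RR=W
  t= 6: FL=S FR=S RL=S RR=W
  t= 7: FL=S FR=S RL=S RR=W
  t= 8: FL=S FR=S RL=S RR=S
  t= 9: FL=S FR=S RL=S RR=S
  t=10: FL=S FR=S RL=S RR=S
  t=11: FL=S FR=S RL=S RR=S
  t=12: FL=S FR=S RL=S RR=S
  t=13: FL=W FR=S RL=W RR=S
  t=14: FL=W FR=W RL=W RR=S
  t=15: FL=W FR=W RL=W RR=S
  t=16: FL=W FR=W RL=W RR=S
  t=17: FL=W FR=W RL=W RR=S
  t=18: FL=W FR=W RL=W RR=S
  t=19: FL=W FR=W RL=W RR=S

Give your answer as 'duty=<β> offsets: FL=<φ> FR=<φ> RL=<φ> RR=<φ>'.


duty=12 offsets: FL=19 FR=18 RL=19 RR=12

duty β = stance ticks per leg = 12
FL: stance ticks = 12; W→S at t=1 → φ=19
FR: stance ticks = 12; W→S at t=2 → φ=18
RL: stance ticks = 12; W→S at t=1 → φ=19
RR: stance ticks = 12; W→S at t=8 → φ=12


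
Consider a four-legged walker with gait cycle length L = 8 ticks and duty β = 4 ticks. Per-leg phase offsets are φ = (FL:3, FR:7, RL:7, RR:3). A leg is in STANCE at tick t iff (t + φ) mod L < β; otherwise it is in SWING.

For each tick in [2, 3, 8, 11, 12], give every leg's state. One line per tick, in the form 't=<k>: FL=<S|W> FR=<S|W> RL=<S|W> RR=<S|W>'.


t=2: FL=W FR=S RL=S RR=W
t=3: FL=W FR=S RL=S RR=W
t=8: FL=S FR=W RL=W RR=S
t=11: FL=W FR=S RL=S RR=W
t=12: FL=W FR=S RL=S RR=W

t=2: phase=(5,1,1,5) vs β=4 → FL=W FR=S RL=S RR=W
t=3: phase=(6,2,2,6) vs β=4 → FL=W FR=S RL=S RR=W
t=8: phase=(3,7,7,3) vs β=4 → FL=S FR=W RL=W RR=S
t=11: phase=(6,2,2,6) vs β=4 → FL=W FR=S RL=S RR=W
t=12: phase=(7,3,3,7) vs β=4 → FL=W FR=S RL=S RR=W


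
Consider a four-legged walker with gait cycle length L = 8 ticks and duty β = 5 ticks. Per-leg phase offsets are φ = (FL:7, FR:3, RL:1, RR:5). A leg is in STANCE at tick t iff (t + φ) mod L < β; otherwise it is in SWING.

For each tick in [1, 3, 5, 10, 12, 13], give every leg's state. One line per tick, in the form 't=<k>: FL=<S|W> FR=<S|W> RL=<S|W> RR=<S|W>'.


t=1: phase=(0,4,2,6) vs β=5 → FL=S FR=S RL=S RR=W
t=3: phase=(2,6,4,0) vs β=5 → FL=S FR=W RL=S RR=S
t=5: phase=(4,0,6,2) vs β=5 → FL=S FR=S RL=W RR=S
t=10: phase=(1,5,3,7) vs β=5 → FL=S FR=W RL=S RR=W
t=12: phase=(3,7,5,1) vs β=5 → FL=S FR=W RL=W RR=S
t=13: phase=(4,0,6,2) vs β=5 → FL=S FR=S RL=W RR=S

t=1: FL=S FR=S RL=S RR=W
t=3: FL=S FR=W RL=S RR=S
t=5: FL=S FR=S RL=W RR=S
t=10: FL=S FR=W RL=S RR=W
t=12: FL=S FR=W RL=W RR=S
t=13: FL=S FR=S RL=W RR=S


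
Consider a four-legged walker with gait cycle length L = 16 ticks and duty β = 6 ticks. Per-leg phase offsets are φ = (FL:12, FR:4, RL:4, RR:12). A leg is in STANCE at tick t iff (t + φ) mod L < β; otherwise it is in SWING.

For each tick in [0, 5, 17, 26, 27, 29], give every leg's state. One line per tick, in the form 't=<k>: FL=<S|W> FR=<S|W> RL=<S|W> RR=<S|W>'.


t=0: FL=W FR=S RL=S RR=W
t=5: FL=S FR=W RL=W RR=S
t=17: FL=W FR=S RL=S RR=W
t=26: FL=W FR=W RL=W RR=W
t=27: FL=W FR=W RL=W RR=W
t=29: FL=W FR=S RL=S RR=W

t=0: phase=(12,4,4,12) vs β=6 → FL=W FR=S RL=S RR=W
t=5: phase=(1,9,9,1) vs β=6 → FL=S FR=W RL=W RR=S
t=17: phase=(13,5,5,13) vs β=6 → FL=W FR=S RL=S RR=W
t=26: phase=(6,14,14,6) vs β=6 → FL=W FR=W RL=W RR=W
t=27: phase=(7,15,15,7) vs β=6 → FL=W FR=W RL=W RR=W
t=29: phase=(9,1,1,9) vs β=6 → FL=W FR=S RL=S RR=W


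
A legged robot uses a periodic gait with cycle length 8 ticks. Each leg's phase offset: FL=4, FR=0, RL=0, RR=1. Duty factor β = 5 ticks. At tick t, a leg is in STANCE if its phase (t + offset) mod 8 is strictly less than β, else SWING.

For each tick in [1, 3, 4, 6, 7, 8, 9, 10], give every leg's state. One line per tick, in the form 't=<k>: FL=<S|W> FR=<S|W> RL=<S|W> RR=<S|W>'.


t=1: phase=(5,1,1,2) vs β=5 → FL=W FR=S RL=S RR=S
t=3: phase=(7,3,3,4) vs β=5 → FL=W FR=S RL=S RR=S
t=4: phase=(0,4,4,5) vs β=5 → FL=S FR=S RL=S RR=W
t=6: phase=(2,6,6,7) vs β=5 → FL=S FR=W RL=W RR=W
t=7: phase=(3,7,7,0) vs β=5 → FL=S FR=W RL=W RR=S
t=8: phase=(4,0,0,1) vs β=5 → FL=S FR=S RL=S RR=S
t=9: phase=(5,1,1,2) vs β=5 → FL=W FR=S RL=S RR=S
t=10: phase=(6,2,2,3) vs β=5 → FL=W FR=S RL=S RR=S

t=1: FL=W FR=S RL=S RR=S
t=3: FL=W FR=S RL=S RR=S
t=4: FL=S FR=S RL=S RR=W
t=6: FL=S FR=W RL=W RR=W
t=7: FL=S FR=W RL=W RR=S
t=8: FL=S FR=S RL=S RR=S
t=9: FL=W FR=S RL=S RR=S
t=10: FL=W FR=S RL=S RR=S


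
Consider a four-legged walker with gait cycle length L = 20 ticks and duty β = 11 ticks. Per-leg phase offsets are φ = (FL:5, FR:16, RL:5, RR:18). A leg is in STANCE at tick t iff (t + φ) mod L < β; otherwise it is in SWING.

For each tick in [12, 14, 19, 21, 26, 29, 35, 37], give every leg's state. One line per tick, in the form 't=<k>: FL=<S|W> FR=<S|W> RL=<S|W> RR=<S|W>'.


t=12: FL=W FR=S RL=W RR=S
t=14: FL=W FR=S RL=W RR=W
t=19: FL=S FR=W RL=S RR=W
t=21: FL=S FR=W RL=S RR=W
t=26: FL=W FR=S RL=W RR=S
t=29: FL=W FR=S RL=W RR=S
t=35: FL=S FR=W RL=S RR=W
t=37: FL=S FR=W RL=S RR=W

t=12: phase=(17,8,17,10) vs β=11 → FL=W FR=S RL=W RR=S
t=14: phase=(19,10,19,12) vs β=11 → FL=W FR=S RL=W RR=W
t=19: phase=(4,15,4,17) vs β=11 → FL=S FR=W RL=S RR=W
t=21: phase=(6,17,6,19) vs β=11 → FL=S FR=W RL=S RR=W
t=26: phase=(11,2,11,4) vs β=11 → FL=W FR=S RL=W RR=S
t=29: phase=(14,5,14,7) vs β=11 → FL=W FR=S RL=W RR=S
t=35: phase=(0,11,0,13) vs β=11 → FL=S FR=W RL=S RR=W
t=37: phase=(2,13,2,15) vs β=11 → FL=S FR=W RL=S RR=W


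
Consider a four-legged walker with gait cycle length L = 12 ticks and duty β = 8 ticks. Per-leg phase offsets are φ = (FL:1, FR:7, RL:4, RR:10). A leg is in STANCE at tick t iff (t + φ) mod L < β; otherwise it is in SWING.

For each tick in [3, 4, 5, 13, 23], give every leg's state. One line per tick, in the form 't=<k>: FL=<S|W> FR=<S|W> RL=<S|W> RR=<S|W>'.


t=3: FL=S FR=W RL=S RR=S
t=4: FL=S FR=W RL=W RR=S
t=5: FL=S FR=S RL=W RR=S
t=13: FL=S FR=W RL=S RR=W
t=23: FL=S FR=S RL=S RR=W

t=3: phase=(4,10,7,1) vs β=8 → FL=S FR=W RL=S RR=S
t=4: phase=(5,11,8,2) vs β=8 → FL=S FR=W RL=W RR=S
t=5: phase=(6,0,9,3) vs β=8 → FL=S FR=S RL=W RR=S
t=13: phase=(2,8,5,11) vs β=8 → FL=S FR=W RL=S RR=W
t=23: phase=(0,6,3,9) vs β=8 → FL=S FR=S RL=S RR=W


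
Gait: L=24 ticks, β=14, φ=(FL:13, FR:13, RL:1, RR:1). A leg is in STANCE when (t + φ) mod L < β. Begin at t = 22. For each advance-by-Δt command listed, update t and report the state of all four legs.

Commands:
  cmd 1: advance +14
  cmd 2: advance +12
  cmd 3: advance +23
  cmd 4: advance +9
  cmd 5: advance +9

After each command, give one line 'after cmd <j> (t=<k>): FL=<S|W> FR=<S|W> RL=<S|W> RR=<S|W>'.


after cmd 1 (t=36): FL=S FR=S RL=S RR=S
after cmd 2 (t=48): FL=S FR=S RL=S RR=S
after cmd 3 (t=71): FL=S FR=S RL=S RR=S
after cmd 4 (t=80): FL=W FR=W RL=S RR=S
after cmd 5 (t=89): FL=S FR=S RL=W RR=W

start t=22: FL=S FR=S RL=W RR=W
cmd 1: advance +14 → t=36, phase=(1,1,13,13) → FL=S FR=S RL=S RR=S
cmd 2: advance +12 → t=48, phase=(13,13,1,1) → FL=S FR=S RL=S RR=S
cmd 3: advance +23 → t=71, phase=(12,12,0,0) → FL=S FR=S RL=S RR=S
cmd 4: advance +9 → t=80, phase=(21,21,9,9) → FL=W FR=W RL=S RR=S
cmd 5: advance +9 → t=89, phase=(6,6,18,18) → FL=S FR=S RL=W RR=W


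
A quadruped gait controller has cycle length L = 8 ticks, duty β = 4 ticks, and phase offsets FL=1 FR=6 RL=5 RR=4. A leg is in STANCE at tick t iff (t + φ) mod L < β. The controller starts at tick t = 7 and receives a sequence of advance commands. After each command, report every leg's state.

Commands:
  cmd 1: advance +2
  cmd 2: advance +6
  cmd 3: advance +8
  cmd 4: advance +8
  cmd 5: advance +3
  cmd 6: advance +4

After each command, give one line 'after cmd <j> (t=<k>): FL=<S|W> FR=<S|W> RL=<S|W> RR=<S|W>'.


start t=7: FL=S FR=W RL=W RR=S
cmd 1: advance +2 → t=9, phase=(2,7,6,5) → FL=S FR=W RL=W RR=W
cmd 2: advance +6 → t=15, phase=(0,5,4,3) → FL=S FR=W RL=W RR=S
cmd 3: advance +8 → t=23, phase=(0,5,4,3) → FL=S FR=W RL=W RR=S
cmd 4: advance +8 → t=31, phase=(0,5,4,3) → FL=S FR=W RL=W RR=S
cmd 5: advance +3 → t=34, phase=(3,0,7,6) → FL=S FR=S RL=W RR=W
cmd 6: advance +4 → t=38, phase=(7,4,3,2) → FL=W FR=W RL=S RR=S

after cmd 1 (t=9): FL=S FR=W RL=W RR=W
after cmd 2 (t=15): FL=S FR=W RL=W RR=S
after cmd 3 (t=23): FL=S FR=W RL=W RR=S
after cmd 4 (t=31): FL=S FR=W RL=W RR=S
after cmd 5 (t=34): FL=S FR=S RL=W RR=W
after cmd 6 (t=38): FL=W FR=W RL=S RR=S


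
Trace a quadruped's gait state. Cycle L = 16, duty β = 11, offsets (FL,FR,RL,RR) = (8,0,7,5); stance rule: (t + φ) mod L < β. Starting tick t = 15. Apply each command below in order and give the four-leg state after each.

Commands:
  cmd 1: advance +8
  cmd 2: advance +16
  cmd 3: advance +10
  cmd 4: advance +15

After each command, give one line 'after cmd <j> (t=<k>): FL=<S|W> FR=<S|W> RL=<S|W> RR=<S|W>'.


start t=15: FL=S FR=W RL=S RR=S
cmd 1: advance +8 → t=23, phase=(15,7,14,12) → FL=W FR=S RL=W RR=W
cmd 2: advance +16 → t=39, phase=(15,7,14,12) → FL=W FR=S RL=W RR=W
cmd 3: advance +10 → t=49, phase=(9,1,8,6) → FL=S FR=S RL=S RR=S
cmd 4: advance +15 → t=64, phase=(8,0,7,5) → FL=S FR=S RL=S RR=S

after cmd 1 (t=23): FL=W FR=S RL=W RR=W
after cmd 2 (t=39): FL=W FR=S RL=W RR=W
after cmd 3 (t=49): FL=S FR=S RL=S RR=S
after cmd 4 (t=64): FL=S FR=S RL=S RR=S


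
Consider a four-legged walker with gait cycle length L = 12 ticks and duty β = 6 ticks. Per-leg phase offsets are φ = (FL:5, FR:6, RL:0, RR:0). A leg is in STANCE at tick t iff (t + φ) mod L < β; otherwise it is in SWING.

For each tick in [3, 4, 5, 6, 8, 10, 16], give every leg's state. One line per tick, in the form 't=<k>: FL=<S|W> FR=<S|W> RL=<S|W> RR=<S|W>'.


t=3: FL=W FR=W RL=S RR=S
t=4: FL=W FR=W RL=S RR=S
t=5: FL=W FR=W RL=S RR=S
t=6: FL=W FR=S RL=W RR=W
t=8: FL=S FR=S RL=W RR=W
t=10: FL=S FR=S RL=W RR=W
t=16: FL=W FR=W RL=S RR=S

t=3: phase=(8,9,3,3) vs β=6 → FL=W FR=W RL=S RR=S
t=4: phase=(9,10,4,4) vs β=6 → FL=W FR=W RL=S RR=S
t=5: phase=(10,11,5,5) vs β=6 → FL=W FR=W RL=S RR=S
t=6: phase=(11,0,6,6) vs β=6 → FL=W FR=S RL=W RR=W
t=8: phase=(1,2,8,8) vs β=6 → FL=S FR=S RL=W RR=W
t=10: phase=(3,4,10,10) vs β=6 → FL=S FR=S RL=W RR=W
t=16: phase=(9,10,4,4) vs β=6 → FL=W FR=W RL=S RR=S


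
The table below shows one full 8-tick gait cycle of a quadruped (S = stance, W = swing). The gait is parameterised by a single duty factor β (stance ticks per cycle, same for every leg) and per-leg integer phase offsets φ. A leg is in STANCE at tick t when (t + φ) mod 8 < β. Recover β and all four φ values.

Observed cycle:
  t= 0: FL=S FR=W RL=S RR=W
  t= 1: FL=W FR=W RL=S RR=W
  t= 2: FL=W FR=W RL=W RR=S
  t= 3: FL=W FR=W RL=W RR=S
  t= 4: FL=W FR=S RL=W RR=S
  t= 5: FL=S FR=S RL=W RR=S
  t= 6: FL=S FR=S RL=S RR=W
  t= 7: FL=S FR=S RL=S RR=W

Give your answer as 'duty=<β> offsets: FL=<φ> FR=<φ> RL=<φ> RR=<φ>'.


duty β = stance ticks per leg = 4
FL: stance ticks = 4; W→S at t=5 → φ=3
FR: stance ticks = 4; W→S at t=4 → φ=4
RL: stance ticks = 4; W→S at t=6 → φ=2
RR: stance ticks = 4; W→S at t=2 → φ=6

duty=4 offsets: FL=3 FR=4 RL=2 RR=6


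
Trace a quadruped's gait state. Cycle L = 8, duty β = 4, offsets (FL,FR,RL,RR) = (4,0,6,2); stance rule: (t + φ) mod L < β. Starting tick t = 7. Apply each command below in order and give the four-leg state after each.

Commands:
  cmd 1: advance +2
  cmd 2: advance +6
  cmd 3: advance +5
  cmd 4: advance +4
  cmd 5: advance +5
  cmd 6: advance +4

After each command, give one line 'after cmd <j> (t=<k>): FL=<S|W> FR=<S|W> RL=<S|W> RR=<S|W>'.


start t=7: FL=S FR=W RL=W RR=S
cmd 1: advance +2 → t=9, phase=(5,1,7,3) → FL=W FR=S RL=W RR=S
cmd 2: advance +6 → t=15, phase=(3,7,5,1) → FL=S FR=W RL=W RR=S
cmd 3: advance +5 → t=20, phase=(0,4,2,6) → FL=S FR=W RL=S RR=W
cmd 4: advance +4 → t=24, phase=(4,0,6,2) → FL=W FR=S RL=W RR=S
cmd 5: advance +5 → t=29, phase=(1,5,3,7) → FL=S FR=W RL=S RR=W
cmd 6: advance +4 → t=33, phase=(5,1,7,3) → FL=W FR=S RL=W RR=S

after cmd 1 (t=9): FL=W FR=S RL=W RR=S
after cmd 2 (t=15): FL=S FR=W RL=W RR=S
after cmd 3 (t=20): FL=S FR=W RL=S RR=W
after cmd 4 (t=24): FL=W FR=S RL=W RR=S
after cmd 5 (t=29): FL=S FR=W RL=S RR=W
after cmd 6 (t=33): FL=W FR=S RL=W RR=S


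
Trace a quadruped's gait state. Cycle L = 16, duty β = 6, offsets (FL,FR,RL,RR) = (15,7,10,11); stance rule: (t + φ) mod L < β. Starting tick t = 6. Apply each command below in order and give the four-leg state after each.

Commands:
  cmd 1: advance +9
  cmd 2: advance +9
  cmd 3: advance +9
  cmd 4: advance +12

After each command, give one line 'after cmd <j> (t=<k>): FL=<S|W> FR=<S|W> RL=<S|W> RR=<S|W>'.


start t=6: FL=S FR=W RL=S RR=S
cmd 1: advance +9 → t=15, phase=(14,6,9,10) → FL=W FR=W RL=W RR=W
cmd 2: advance +9 → t=24, phase=(7,15,2,3) → FL=W FR=W RL=S RR=S
cmd 3: advance +9 → t=33, phase=(0,8,11,12) → FL=S FR=W RL=W RR=W
cmd 4: advance +12 → t=45, phase=(12,4,7,8) → FL=W FR=S RL=W RR=W

after cmd 1 (t=15): FL=W FR=W RL=W RR=W
after cmd 2 (t=24): FL=W FR=W RL=S RR=S
after cmd 3 (t=33): FL=S FR=W RL=W RR=W
after cmd 4 (t=45): FL=W FR=S RL=W RR=W


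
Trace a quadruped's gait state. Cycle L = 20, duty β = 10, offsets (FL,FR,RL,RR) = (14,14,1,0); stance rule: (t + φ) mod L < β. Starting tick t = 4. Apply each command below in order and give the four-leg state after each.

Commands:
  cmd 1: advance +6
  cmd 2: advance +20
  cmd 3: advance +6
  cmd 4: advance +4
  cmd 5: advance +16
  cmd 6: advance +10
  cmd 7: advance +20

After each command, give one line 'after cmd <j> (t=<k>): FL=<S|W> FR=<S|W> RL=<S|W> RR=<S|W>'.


start t=4: FL=W FR=W RL=S RR=S
cmd 1: advance +6 → t=10, phase=(4,4,11,10) → FL=S FR=S RL=W RR=W
cmd 2: advance +20 → t=30, phase=(4,4,11,10) → FL=S FR=S RL=W RR=W
cmd 3: advance +6 → t=36, phase=(10,10,17,16) → FL=W FR=W RL=W RR=W
cmd 4: advance +4 → t=40, phase=(14,14,1,0) → FL=W FR=W RL=S RR=S
cmd 5: advance +16 → t=56, phase=(10,10,17,16) → FL=W FR=W RL=W RR=W
cmd 6: advance +10 → t=66, phase=(0,0,7,6) → FL=S FR=S RL=S RR=S
cmd 7: advance +20 → t=86, phase=(0,0,7,6) → FL=S FR=S RL=S RR=S

after cmd 1 (t=10): FL=S FR=S RL=W RR=W
after cmd 2 (t=30): FL=S FR=S RL=W RR=W
after cmd 3 (t=36): FL=W FR=W RL=W RR=W
after cmd 4 (t=40): FL=W FR=W RL=S RR=S
after cmd 5 (t=56): FL=W FR=W RL=W RR=W
after cmd 6 (t=66): FL=S FR=S RL=S RR=S
after cmd 7 (t=86): FL=S FR=S RL=S RR=S


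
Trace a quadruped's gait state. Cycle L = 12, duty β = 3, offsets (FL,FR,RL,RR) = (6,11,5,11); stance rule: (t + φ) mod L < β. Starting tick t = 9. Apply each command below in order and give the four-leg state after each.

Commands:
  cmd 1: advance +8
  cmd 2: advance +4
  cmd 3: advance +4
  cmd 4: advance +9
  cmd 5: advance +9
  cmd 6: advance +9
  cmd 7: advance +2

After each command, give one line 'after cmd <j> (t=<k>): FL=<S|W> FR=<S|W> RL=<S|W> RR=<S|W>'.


start t=9: FL=W FR=W RL=S RR=W
cmd 1: advance +8 → t=17, phase=(11,4,10,4) → FL=W FR=W RL=W RR=W
cmd 2: advance +4 → t=21, phase=(3,8,2,8) → FL=W FR=W RL=S RR=W
cmd 3: advance +4 → t=25, phase=(7,0,6,0) → FL=W FR=S RL=W RR=S
cmd 4: advance +9 → t=34, phase=(4,9,3,9) → FL=W FR=W RL=W RR=W
cmd 5: advance +9 → t=43, phase=(1,6,0,6) → FL=S FR=W RL=S RR=W
cmd 6: advance +9 → t=52, phase=(10,3,9,3) → FL=W FR=W RL=W RR=W
cmd 7: advance +2 → t=54, phase=(0,5,11,5) → FL=S FR=W RL=W RR=W

after cmd 1 (t=17): FL=W FR=W RL=W RR=W
after cmd 2 (t=21): FL=W FR=W RL=S RR=W
after cmd 3 (t=25): FL=W FR=S RL=W RR=S
after cmd 4 (t=34): FL=W FR=W RL=W RR=W
after cmd 5 (t=43): FL=S FR=W RL=S RR=W
after cmd 6 (t=52): FL=W FR=W RL=W RR=W
after cmd 7 (t=54): FL=S FR=W RL=W RR=W


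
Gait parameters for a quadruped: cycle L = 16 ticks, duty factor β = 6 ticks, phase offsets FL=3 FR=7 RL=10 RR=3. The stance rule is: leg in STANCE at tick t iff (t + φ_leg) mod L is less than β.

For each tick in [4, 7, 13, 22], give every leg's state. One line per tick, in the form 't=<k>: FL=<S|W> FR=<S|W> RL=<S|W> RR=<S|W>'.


t=4: FL=W FR=W RL=W RR=W
t=7: FL=W FR=W RL=S RR=W
t=13: FL=S FR=S RL=W RR=S
t=22: FL=W FR=W RL=S RR=W

t=4: phase=(7,11,14,7) vs β=6 → FL=W FR=W RL=W RR=W
t=7: phase=(10,14,1,10) vs β=6 → FL=W FR=W RL=S RR=W
t=13: phase=(0,4,7,0) vs β=6 → FL=S FR=S RL=W RR=S
t=22: phase=(9,13,0,9) vs β=6 → FL=W FR=W RL=S RR=W


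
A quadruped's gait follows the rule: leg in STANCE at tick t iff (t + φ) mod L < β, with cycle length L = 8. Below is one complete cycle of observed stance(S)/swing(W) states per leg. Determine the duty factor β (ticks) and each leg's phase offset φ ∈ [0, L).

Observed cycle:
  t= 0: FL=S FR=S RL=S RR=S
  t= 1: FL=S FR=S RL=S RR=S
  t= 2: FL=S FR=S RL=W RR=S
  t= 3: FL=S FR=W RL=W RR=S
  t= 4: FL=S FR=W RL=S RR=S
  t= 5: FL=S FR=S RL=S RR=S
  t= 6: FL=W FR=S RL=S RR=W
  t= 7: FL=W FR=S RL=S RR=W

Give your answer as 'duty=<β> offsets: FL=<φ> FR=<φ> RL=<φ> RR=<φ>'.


duty=6 offsets: FL=0 FR=3 RL=4 RR=0

duty β = stance ticks per leg = 6
FL: stance ticks = 6; W→S at t=0 → φ=0
FR: stance ticks = 6; W→S at t=5 → φ=3
RL: stance ticks = 6; W→S at t=4 → φ=4
RR: stance ticks = 6; W→S at t=0 → φ=0


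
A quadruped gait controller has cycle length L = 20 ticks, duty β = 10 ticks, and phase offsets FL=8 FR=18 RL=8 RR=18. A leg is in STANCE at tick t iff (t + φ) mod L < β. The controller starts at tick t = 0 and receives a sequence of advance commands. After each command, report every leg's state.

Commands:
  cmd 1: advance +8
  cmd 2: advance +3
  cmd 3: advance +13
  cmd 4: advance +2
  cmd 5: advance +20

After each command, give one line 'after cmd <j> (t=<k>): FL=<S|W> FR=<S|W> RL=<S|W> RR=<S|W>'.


start t=0: FL=S FR=W RL=S RR=W
cmd 1: advance +8 → t=8, phase=(16,6,16,6) → FL=W FR=S RL=W RR=S
cmd 2: advance +3 → t=11, phase=(19,9,19,9) → FL=W FR=S RL=W RR=S
cmd 3: advance +13 → t=24, phase=(12,2,12,2) → FL=W FR=S RL=W RR=S
cmd 4: advance +2 → t=26, phase=(14,4,14,4) → FL=W FR=S RL=W RR=S
cmd 5: advance +20 → t=46, phase=(14,4,14,4) → FL=W FR=S RL=W RR=S

after cmd 1 (t=8): FL=W FR=S RL=W RR=S
after cmd 2 (t=11): FL=W FR=S RL=W RR=S
after cmd 3 (t=24): FL=W FR=S RL=W RR=S
after cmd 4 (t=26): FL=W FR=S RL=W RR=S
after cmd 5 (t=46): FL=W FR=S RL=W RR=S


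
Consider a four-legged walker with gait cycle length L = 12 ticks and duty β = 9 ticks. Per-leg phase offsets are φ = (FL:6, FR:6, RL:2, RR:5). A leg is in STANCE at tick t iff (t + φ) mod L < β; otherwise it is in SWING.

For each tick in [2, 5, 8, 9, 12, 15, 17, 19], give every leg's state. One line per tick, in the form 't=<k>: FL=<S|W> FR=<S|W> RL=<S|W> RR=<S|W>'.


t=2: phase=(8,8,4,7) vs β=9 → FL=S FR=S RL=S RR=S
t=5: phase=(11,11,7,10) vs β=9 → FL=W FR=W RL=S RR=W
t=8: phase=(2,2,10,1) vs β=9 → FL=S FR=S RL=W RR=S
t=9: phase=(3,3,11,2) vs β=9 → FL=S FR=S RL=W RR=S
t=12: phase=(6,6,2,5) vs β=9 → FL=S FR=S RL=S RR=S
t=15: phase=(9,9,5,8) vs β=9 → FL=W FR=W RL=S RR=S
t=17: phase=(11,11,7,10) vs β=9 → FL=W FR=W RL=S RR=W
t=19: phase=(1,1,9,0) vs β=9 → FL=S FR=S RL=W RR=S

t=2: FL=S FR=S RL=S RR=S
t=5: FL=W FR=W RL=S RR=W
t=8: FL=S FR=S RL=W RR=S
t=9: FL=S FR=S RL=W RR=S
t=12: FL=S FR=S RL=S RR=S
t=15: FL=W FR=W RL=S RR=S
t=17: FL=W FR=W RL=S RR=W
t=19: FL=S FR=S RL=W RR=S


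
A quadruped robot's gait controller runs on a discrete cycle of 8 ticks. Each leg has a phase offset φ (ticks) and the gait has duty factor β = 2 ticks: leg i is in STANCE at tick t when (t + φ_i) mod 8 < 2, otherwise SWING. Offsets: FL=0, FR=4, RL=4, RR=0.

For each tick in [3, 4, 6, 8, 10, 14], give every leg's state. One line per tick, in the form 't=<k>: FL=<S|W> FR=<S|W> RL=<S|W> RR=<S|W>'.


t=3: phase=(3,7,7,3) vs β=2 → FL=W FR=W RL=W RR=W
t=4: phase=(4,0,0,4) vs β=2 → FL=W FR=S RL=S RR=W
t=6: phase=(6,2,2,6) vs β=2 → FL=W FR=W RL=W RR=W
t=8: phase=(0,4,4,0) vs β=2 → FL=S FR=W RL=W RR=S
t=10: phase=(2,6,6,2) vs β=2 → FL=W FR=W RL=W RR=W
t=14: phase=(6,2,2,6) vs β=2 → FL=W FR=W RL=W RR=W

t=3: FL=W FR=W RL=W RR=W
t=4: FL=W FR=S RL=S RR=W
t=6: FL=W FR=W RL=W RR=W
t=8: FL=S FR=W RL=W RR=S
t=10: FL=W FR=W RL=W RR=W
t=14: FL=W FR=W RL=W RR=W


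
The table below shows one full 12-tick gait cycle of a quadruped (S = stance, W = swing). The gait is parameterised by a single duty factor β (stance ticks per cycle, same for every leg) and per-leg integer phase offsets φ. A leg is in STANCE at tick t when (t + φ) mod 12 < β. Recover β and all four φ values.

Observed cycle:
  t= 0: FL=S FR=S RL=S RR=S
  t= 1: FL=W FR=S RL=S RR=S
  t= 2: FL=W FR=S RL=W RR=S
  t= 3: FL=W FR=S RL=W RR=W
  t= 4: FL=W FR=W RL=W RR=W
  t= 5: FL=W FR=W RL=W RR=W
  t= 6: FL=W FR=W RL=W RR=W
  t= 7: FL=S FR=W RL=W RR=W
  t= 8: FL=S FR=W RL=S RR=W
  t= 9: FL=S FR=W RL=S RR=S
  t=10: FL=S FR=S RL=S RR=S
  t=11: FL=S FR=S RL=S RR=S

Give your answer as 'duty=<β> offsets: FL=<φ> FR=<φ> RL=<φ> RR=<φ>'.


duty=6 offsets: FL=5 FR=2 RL=4 RR=3

duty β = stance ticks per leg = 6
FL: stance ticks = 6; W→S at t=7 → φ=5
FR: stance ticks = 6; W→S at t=10 → φ=2
RL: stance ticks = 6; W→S at t=8 → φ=4
RR: stance ticks = 6; W→S at t=9 → φ=3


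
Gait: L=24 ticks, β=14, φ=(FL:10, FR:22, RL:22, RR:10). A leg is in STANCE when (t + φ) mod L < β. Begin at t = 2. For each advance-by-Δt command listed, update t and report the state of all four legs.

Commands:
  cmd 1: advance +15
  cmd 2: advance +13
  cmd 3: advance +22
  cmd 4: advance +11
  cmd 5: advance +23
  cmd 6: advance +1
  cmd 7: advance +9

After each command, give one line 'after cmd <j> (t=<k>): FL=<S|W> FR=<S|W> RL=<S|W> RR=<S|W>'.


after cmd 1 (t=17): FL=S FR=W RL=W RR=S
after cmd 2 (t=30): FL=W FR=S RL=S RR=W
after cmd 3 (t=52): FL=W FR=S RL=S RR=W
after cmd 4 (t=63): FL=S FR=S RL=S RR=S
after cmd 5 (t=86): FL=S FR=S RL=S RR=S
after cmd 6 (t=87): FL=S FR=S RL=S RR=S
after cmd 7 (t=96): FL=S FR=W RL=W RR=S

start t=2: FL=S FR=S RL=S RR=S
cmd 1: advance +15 → t=17, phase=(3,15,15,3) → FL=S FR=W RL=W RR=S
cmd 2: advance +13 → t=30, phase=(16,4,4,16) → FL=W FR=S RL=S RR=W
cmd 3: advance +22 → t=52, phase=(14,2,2,14) → FL=W FR=S RL=S RR=W
cmd 4: advance +11 → t=63, phase=(1,13,13,1) → FL=S FR=S RL=S RR=S
cmd 5: advance +23 → t=86, phase=(0,12,12,0) → FL=S FR=S RL=S RR=S
cmd 6: advance +1 → t=87, phase=(1,13,13,1) → FL=S FR=S RL=S RR=S
cmd 7: advance +9 → t=96, phase=(10,22,22,10) → FL=S FR=W RL=W RR=S


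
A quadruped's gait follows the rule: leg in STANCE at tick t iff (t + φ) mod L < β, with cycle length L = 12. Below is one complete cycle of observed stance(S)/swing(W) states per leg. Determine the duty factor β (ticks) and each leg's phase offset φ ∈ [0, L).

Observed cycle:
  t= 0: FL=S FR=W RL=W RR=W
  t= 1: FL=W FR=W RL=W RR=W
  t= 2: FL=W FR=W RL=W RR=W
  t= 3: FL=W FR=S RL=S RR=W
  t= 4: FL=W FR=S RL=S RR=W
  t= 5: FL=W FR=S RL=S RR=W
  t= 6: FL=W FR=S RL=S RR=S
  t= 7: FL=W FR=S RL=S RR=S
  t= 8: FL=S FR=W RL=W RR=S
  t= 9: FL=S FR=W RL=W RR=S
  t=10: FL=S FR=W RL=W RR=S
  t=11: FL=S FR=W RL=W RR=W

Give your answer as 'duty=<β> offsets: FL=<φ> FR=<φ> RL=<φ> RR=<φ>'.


duty β = stance ticks per leg = 5
FL: stance ticks = 5; W→S at t=8 → φ=4
FR: stance ticks = 5; W→S at t=3 → φ=9
RL: stance ticks = 5; W→S at t=3 → φ=9
RR: stance ticks = 5; W→S at t=6 → φ=6

duty=5 offsets: FL=4 FR=9 RL=9 RR=6


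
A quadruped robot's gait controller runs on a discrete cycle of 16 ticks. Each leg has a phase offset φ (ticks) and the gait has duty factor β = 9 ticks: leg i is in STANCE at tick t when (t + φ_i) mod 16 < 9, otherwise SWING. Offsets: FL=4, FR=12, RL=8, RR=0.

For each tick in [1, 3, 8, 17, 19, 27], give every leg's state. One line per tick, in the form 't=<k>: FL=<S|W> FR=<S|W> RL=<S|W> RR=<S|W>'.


t=1: phase=(5,13,9,1) vs β=9 → FL=S FR=W RL=W RR=S
t=3: phase=(7,15,11,3) vs β=9 → FL=S FR=W RL=W RR=S
t=8: phase=(12,4,0,8) vs β=9 → FL=W FR=S RL=S RR=S
t=17: phase=(5,13,9,1) vs β=9 → FL=S FR=W RL=W RR=S
t=19: phase=(7,15,11,3) vs β=9 → FL=S FR=W RL=W RR=S
t=27: phase=(15,7,3,11) vs β=9 → FL=W FR=S RL=S RR=W

t=1: FL=S FR=W RL=W RR=S
t=3: FL=S FR=W RL=W RR=S
t=8: FL=W FR=S RL=S RR=S
t=17: FL=S FR=W RL=W RR=S
t=19: FL=S FR=W RL=W RR=S
t=27: FL=W FR=S RL=S RR=W


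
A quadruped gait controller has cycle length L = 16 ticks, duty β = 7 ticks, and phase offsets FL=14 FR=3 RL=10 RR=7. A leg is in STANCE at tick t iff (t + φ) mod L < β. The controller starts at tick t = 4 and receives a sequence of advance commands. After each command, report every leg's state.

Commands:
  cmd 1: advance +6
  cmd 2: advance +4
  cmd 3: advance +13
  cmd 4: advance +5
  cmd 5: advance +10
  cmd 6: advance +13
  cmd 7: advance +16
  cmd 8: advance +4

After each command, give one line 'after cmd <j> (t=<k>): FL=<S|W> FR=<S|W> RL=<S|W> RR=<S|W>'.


start t=4: FL=S FR=W RL=W RR=W
cmd 1: advance +6 → t=10, phase=(8,13,4,1) → FL=W FR=W RL=S RR=S
cmd 2: advance +4 → t=14, phase=(12,1,8,5) → FL=W FR=S RL=W RR=S
cmd 3: advance +13 → t=27, phase=(9,14,5,2) → FL=W FR=W RL=S RR=S
cmd 4: advance +5 → t=32, phase=(14,3,10,7) → FL=W FR=S RL=W RR=W
cmd 5: advance +10 → t=42, phase=(8,13,4,1) → FL=W FR=W RL=S RR=S
cmd 6: advance +13 → t=55, phase=(5,10,1,14) → FL=S FR=W RL=S RR=W
cmd 7: advance +16 → t=71, phase=(5,10,1,14) → FL=S FR=W RL=S RR=W
cmd 8: advance +4 → t=75, phase=(9,14,5,2) → FL=W FR=W RL=S RR=S

after cmd 1 (t=10): FL=W FR=W RL=S RR=S
after cmd 2 (t=14): FL=W FR=S RL=W RR=S
after cmd 3 (t=27): FL=W FR=W RL=S RR=S
after cmd 4 (t=32): FL=W FR=S RL=W RR=W
after cmd 5 (t=42): FL=W FR=W RL=S RR=S
after cmd 6 (t=55): FL=S FR=W RL=S RR=W
after cmd 7 (t=71): FL=S FR=W RL=S RR=W
after cmd 8 (t=75): FL=W FR=W RL=S RR=S


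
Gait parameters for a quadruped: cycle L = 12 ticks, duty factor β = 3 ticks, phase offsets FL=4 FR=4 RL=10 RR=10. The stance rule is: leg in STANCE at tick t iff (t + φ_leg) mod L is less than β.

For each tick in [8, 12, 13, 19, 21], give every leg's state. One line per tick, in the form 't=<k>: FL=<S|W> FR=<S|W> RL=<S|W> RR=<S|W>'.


t=8: phase=(0,0,6,6) vs β=3 → FL=S FR=S RL=W RR=W
t=12: phase=(4,4,10,10) vs β=3 → FL=W FR=W RL=W RR=W
t=13: phase=(5,5,11,11) vs β=3 → FL=W FR=W RL=W RR=W
t=19: phase=(11,11,5,5) vs β=3 → FL=W FR=W RL=W RR=W
t=21: phase=(1,1,7,7) vs β=3 → FL=S FR=S RL=W RR=W

t=8: FL=S FR=S RL=W RR=W
t=12: FL=W FR=W RL=W RR=W
t=13: FL=W FR=W RL=W RR=W
t=19: FL=W FR=W RL=W RR=W
t=21: FL=S FR=S RL=W RR=W


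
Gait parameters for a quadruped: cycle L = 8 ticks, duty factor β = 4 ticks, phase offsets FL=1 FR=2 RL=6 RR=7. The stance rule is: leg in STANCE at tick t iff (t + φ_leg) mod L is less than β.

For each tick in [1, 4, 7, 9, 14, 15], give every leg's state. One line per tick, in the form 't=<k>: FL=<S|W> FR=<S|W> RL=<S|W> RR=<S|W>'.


t=1: phase=(2,3,7,0) vs β=4 → FL=S FR=S RL=W RR=S
t=4: phase=(5,6,2,3) vs β=4 → FL=W FR=W RL=S RR=S
t=7: phase=(0,1,5,6) vs β=4 → FL=S FR=S RL=W RR=W
t=9: phase=(2,3,7,0) vs β=4 → FL=S FR=S RL=W RR=S
t=14: phase=(7,0,4,5) vs β=4 → FL=W FR=S RL=W RR=W
t=15: phase=(0,1,5,6) vs β=4 → FL=S FR=S RL=W RR=W

t=1: FL=S FR=S RL=W RR=S
t=4: FL=W FR=W RL=S RR=S
t=7: FL=S FR=S RL=W RR=W
t=9: FL=S FR=S RL=W RR=S
t=14: FL=W FR=S RL=W RR=W
t=15: FL=S FR=S RL=W RR=W


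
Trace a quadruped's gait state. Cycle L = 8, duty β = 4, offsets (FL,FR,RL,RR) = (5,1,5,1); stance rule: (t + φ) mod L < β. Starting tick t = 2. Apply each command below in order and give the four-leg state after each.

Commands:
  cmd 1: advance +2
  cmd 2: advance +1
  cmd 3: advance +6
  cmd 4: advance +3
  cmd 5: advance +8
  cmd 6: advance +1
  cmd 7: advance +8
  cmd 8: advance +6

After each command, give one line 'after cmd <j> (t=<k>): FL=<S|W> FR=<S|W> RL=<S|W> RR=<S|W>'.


start t=2: FL=W FR=S RL=W RR=S
cmd 1: advance +2 → t=4, phase=(1,5,1,5) → FL=S FR=W RL=S RR=W
cmd 2: advance +1 → t=5, phase=(2,6,2,6) → FL=S FR=W RL=S RR=W
cmd 3: advance +6 → t=11, phase=(0,4,0,4) → FL=S FR=W RL=S RR=W
cmd 4: advance +3 → t=14, phase=(3,7,3,7) → FL=S FR=W RL=S RR=W
cmd 5: advance +8 → t=22, phase=(3,7,3,7) → FL=S FR=W RL=S RR=W
cmd 6: advance +1 → t=23, phase=(4,0,4,0) → FL=W FR=S RL=W RR=S
cmd 7: advance +8 → t=31, phase=(4,0,4,0) → FL=W FR=S RL=W RR=S
cmd 8: advance +6 → t=37, phase=(2,6,2,6) → FL=S FR=W RL=S RR=W

after cmd 1 (t=4): FL=S FR=W RL=S RR=W
after cmd 2 (t=5): FL=S FR=W RL=S RR=W
after cmd 3 (t=11): FL=S FR=W RL=S RR=W
after cmd 4 (t=14): FL=S FR=W RL=S RR=W
after cmd 5 (t=22): FL=S FR=W RL=S RR=W
after cmd 6 (t=23): FL=W FR=S RL=W RR=S
after cmd 7 (t=31): FL=W FR=S RL=W RR=S
after cmd 8 (t=37): FL=S FR=W RL=S RR=W


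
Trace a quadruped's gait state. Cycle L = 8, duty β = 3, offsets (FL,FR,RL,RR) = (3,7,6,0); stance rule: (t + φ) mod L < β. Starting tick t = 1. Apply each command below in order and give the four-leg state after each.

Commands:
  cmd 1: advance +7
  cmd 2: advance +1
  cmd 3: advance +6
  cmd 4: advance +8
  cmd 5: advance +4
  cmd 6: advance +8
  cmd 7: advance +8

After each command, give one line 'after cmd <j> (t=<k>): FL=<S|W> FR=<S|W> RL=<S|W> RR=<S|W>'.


after cmd 1 (t=8): FL=W FR=W RL=W RR=S
after cmd 2 (t=9): FL=W FR=S RL=W RR=S
after cmd 3 (t=15): FL=S FR=W RL=W RR=W
after cmd 4 (t=23): FL=S FR=W RL=W RR=W
after cmd 5 (t=27): FL=W FR=S RL=S RR=W
after cmd 6 (t=35): FL=W FR=S RL=S RR=W
after cmd 7 (t=43): FL=W FR=S RL=S RR=W

start t=1: FL=W FR=S RL=W RR=S
cmd 1: advance +7 → t=8, phase=(3,7,6,0) → FL=W FR=W RL=W RR=S
cmd 2: advance +1 → t=9, phase=(4,0,7,1) → FL=W FR=S RL=W RR=S
cmd 3: advance +6 → t=15, phase=(2,6,5,7) → FL=S FR=W RL=W RR=W
cmd 4: advance +8 → t=23, phase=(2,6,5,7) → FL=S FR=W RL=W RR=W
cmd 5: advance +4 → t=27, phase=(6,2,1,3) → FL=W FR=S RL=S RR=W
cmd 6: advance +8 → t=35, phase=(6,2,1,3) → FL=W FR=S RL=S RR=W
cmd 7: advance +8 → t=43, phase=(6,2,1,3) → FL=W FR=S RL=S RR=W


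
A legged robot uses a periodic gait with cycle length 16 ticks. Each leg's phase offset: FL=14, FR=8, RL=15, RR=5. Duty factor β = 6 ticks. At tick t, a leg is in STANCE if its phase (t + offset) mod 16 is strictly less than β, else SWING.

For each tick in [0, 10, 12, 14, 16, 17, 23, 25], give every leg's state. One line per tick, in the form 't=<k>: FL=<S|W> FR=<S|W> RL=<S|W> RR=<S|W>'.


t=0: FL=W FR=W RL=W RR=S
t=10: FL=W FR=S RL=W RR=W
t=12: FL=W FR=S RL=W RR=S
t=14: FL=W FR=W RL=W RR=S
t=16: FL=W FR=W RL=W RR=S
t=17: FL=W FR=W RL=S RR=W
t=23: FL=S FR=W RL=W RR=W
t=25: FL=W FR=S RL=W RR=W

t=0: phase=(14,8,15,5) vs β=6 → FL=W FR=W RL=W RR=S
t=10: phase=(8,2,9,15) vs β=6 → FL=W FR=S RL=W RR=W
t=12: phase=(10,4,11,1) vs β=6 → FL=W FR=S RL=W RR=S
t=14: phase=(12,6,13,3) vs β=6 → FL=W FR=W RL=W RR=S
t=16: phase=(14,8,15,5) vs β=6 → FL=W FR=W RL=W RR=S
t=17: phase=(15,9,0,6) vs β=6 → FL=W FR=W RL=S RR=W
t=23: phase=(5,15,6,12) vs β=6 → FL=S FR=W RL=W RR=W
t=25: phase=(7,1,8,14) vs β=6 → FL=W FR=S RL=W RR=W


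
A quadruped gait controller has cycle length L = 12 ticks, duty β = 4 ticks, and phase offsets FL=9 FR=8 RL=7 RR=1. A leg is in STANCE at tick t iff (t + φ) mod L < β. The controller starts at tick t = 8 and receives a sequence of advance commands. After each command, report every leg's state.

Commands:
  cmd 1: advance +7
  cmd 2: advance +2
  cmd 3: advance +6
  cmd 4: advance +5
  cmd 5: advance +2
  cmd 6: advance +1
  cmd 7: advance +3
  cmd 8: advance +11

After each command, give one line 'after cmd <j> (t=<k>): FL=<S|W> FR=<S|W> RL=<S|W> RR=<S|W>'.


after cmd 1 (t=15): FL=S FR=W RL=W RR=W
after cmd 2 (t=17): FL=S FR=S RL=S RR=W
after cmd 3 (t=23): FL=W FR=W RL=W RR=S
after cmd 4 (t=28): FL=S FR=S RL=W RR=W
after cmd 5 (t=30): FL=S FR=S RL=S RR=W
after cmd 6 (t=31): FL=W FR=S RL=S RR=W
after cmd 7 (t=34): FL=W FR=W RL=W RR=W
after cmd 8 (t=45): FL=W FR=W RL=W RR=W

start t=8: FL=W FR=W RL=S RR=W
cmd 1: advance +7 → t=15, phase=(0,11,10,4) → FL=S FR=W RL=W RR=W
cmd 2: advance +2 → t=17, phase=(2,1,0,6) → FL=S FR=S RL=S RR=W
cmd 3: advance +6 → t=23, phase=(8,7,6,0) → FL=W FR=W RL=W RR=S
cmd 4: advance +5 → t=28, phase=(1,0,11,5) → FL=S FR=S RL=W RR=W
cmd 5: advance +2 → t=30, phase=(3,2,1,7) → FL=S FR=S RL=S RR=W
cmd 6: advance +1 → t=31, phase=(4,3,2,8) → FL=W FR=S RL=S RR=W
cmd 7: advance +3 → t=34, phase=(7,6,5,11) → FL=W FR=W RL=W RR=W
cmd 8: advance +11 → t=45, phase=(6,5,4,10) → FL=W FR=W RL=W RR=W


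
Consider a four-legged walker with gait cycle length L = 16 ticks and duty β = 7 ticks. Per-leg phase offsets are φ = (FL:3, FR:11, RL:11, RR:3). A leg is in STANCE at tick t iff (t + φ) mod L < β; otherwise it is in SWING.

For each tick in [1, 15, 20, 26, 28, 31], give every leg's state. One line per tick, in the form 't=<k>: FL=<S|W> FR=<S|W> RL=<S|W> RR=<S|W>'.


t=1: FL=S FR=W RL=W RR=S
t=15: FL=S FR=W RL=W RR=S
t=20: FL=W FR=W RL=W RR=W
t=26: FL=W FR=S RL=S RR=W
t=28: FL=W FR=W RL=W RR=W
t=31: FL=S FR=W RL=W RR=S

t=1: phase=(4,12,12,4) vs β=7 → FL=S FR=W RL=W RR=S
t=15: phase=(2,10,10,2) vs β=7 → FL=S FR=W RL=W RR=S
t=20: phase=(7,15,15,7) vs β=7 → FL=W FR=W RL=W RR=W
t=26: phase=(13,5,5,13) vs β=7 → FL=W FR=S RL=S RR=W
t=28: phase=(15,7,7,15) vs β=7 → FL=W FR=W RL=W RR=W
t=31: phase=(2,10,10,2) vs β=7 → FL=S FR=W RL=W RR=S


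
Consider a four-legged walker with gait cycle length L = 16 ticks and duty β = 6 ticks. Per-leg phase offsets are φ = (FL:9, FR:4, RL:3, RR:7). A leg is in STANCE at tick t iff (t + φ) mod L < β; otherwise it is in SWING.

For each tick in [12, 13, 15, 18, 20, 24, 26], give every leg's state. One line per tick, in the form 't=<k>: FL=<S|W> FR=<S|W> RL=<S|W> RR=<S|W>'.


t=12: phase=(5,0,15,3) vs β=6 → FL=S FR=S RL=W RR=S
t=13: phase=(6,1,0,4) vs β=6 → FL=W FR=S RL=S RR=S
t=15: phase=(8,3,2,6) vs β=6 → FL=W FR=S RL=S RR=W
t=18: phase=(11,6,5,9) vs β=6 → FL=W FR=W RL=S RR=W
t=20: phase=(13,8,7,11) vs β=6 → FL=W FR=W RL=W RR=W
t=24: phase=(1,12,11,15) vs β=6 → FL=S FR=W RL=W RR=W
t=26: phase=(3,14,13,1) vs β=6 → FL=S FR=W RL=W RR=S

t=12: FL=S FR=S RL=W RR=S
t=13: FL=W FR=S RL=S RR=S
t=15: FL=W FR=S RL=S RR=W
t=18: FL=W FR=W RL=S RR=W
t=20: FL=W FR=W RL=W RR=W
t=24: FL=S FR=W RL=W RR=W
t=26: FL=S FR=W RL=W RR=S


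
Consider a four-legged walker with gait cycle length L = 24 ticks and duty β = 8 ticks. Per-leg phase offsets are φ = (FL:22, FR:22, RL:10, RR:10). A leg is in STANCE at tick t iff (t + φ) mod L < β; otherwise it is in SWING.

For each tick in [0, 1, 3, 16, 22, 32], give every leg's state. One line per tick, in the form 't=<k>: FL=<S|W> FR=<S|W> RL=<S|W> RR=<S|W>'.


t=0: FL=W FR=W RL=W RR=W
t=1: FL=W FR=W RL=W RR=W
t=3: FL=S FR=S RL=W RR=W
t=16: FL=W FR=W RL=S RR=S
t=22: FL=W FR=W RL=W RR=W
t=32: FL=S FR=S RL=W RR=W

t=0: phase=(22,22,10,10) vs β=8 → FL=W FR=W RL=W RR=W
t=1: phase=(23,23,11,11) vs β=8 → FL=W FR=W RL=W RR=W
t=3: phase=(1,1,13,13) vs β=8 → FL=S FR=S RL=W RR=W
t=16: phase=(14,14,2,2) vs β=8 → FL=W FR=W RL=S RR=S
t=22: phase=(20,20,8,8) vs β=8 → FL=W FR=W RL=W RR=W
t=32: phase=(6,6,18,18) vs β=8 → FL=S FR=S RL=W RR=W


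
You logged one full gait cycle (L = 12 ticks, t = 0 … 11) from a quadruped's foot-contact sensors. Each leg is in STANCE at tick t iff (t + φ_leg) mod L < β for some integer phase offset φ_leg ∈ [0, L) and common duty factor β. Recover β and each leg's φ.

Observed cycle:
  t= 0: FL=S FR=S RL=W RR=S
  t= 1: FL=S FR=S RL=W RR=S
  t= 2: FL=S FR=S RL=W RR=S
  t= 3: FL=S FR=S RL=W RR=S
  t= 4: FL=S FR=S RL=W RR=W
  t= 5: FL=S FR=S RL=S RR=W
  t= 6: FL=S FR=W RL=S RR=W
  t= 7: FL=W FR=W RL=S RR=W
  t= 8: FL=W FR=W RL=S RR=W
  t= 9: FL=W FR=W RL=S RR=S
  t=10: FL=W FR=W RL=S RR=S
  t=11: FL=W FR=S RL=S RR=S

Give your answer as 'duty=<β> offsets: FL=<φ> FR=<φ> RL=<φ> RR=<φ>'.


duty β = stance ticks per leg = 7
FL: stance ticks = 7; W→S at t=0 → φ=0
FR: stance ticks = 7; W→S at t=11 → φ=1
RL: stance ticks = 7; W→S at t=5 → φ=7
RR: stance ticks = 7; W→S at t=9 → φ=3

duty=7 offsets: FL=0 FR=1 RL=7 RR=3


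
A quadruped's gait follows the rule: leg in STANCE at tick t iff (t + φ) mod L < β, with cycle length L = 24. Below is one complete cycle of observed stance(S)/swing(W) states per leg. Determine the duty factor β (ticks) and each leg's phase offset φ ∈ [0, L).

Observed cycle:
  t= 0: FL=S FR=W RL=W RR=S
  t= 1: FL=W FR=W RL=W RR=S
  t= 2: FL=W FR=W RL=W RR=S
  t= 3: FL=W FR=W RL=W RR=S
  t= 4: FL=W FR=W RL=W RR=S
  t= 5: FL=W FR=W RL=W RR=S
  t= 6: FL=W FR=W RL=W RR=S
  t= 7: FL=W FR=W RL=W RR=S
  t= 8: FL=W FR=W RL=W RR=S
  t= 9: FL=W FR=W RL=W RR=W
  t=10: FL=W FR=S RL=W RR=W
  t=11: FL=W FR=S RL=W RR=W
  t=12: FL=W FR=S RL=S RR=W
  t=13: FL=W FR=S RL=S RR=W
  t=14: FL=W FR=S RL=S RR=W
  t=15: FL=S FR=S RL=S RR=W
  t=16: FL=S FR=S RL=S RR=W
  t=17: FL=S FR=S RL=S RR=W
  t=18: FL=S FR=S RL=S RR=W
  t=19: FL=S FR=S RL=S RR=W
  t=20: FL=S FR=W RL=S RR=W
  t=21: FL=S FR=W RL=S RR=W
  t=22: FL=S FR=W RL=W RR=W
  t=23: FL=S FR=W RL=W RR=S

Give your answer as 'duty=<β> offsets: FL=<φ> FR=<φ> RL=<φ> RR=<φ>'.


duty β = stance ticks per leg = 10
FL: stance ticks = 10; W→S at t=15 → φ=9
FR: stance ticks = 10; W→S at t=10 → φ=14
RL: stance ticks = 10; W→S at t=12 → φ=12
RR: stance ticks = 10; W→S at t=23 → φ=1

duty=10 offsets: FL=9 FR=14 RL=12 RR=1


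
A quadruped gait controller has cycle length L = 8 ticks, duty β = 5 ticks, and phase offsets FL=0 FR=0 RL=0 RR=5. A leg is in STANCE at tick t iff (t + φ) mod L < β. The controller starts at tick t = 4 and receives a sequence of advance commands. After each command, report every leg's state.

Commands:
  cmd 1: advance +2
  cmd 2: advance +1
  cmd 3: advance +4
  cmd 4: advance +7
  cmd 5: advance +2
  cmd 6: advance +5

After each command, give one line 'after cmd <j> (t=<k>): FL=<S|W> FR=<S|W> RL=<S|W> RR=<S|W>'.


start t=4: FL=S FR=S RL=S RR=S
cmd 1: advance +2 → t=6, phase=(6,6,6,3) → FL=W FR=W RL=W RR=S
cmd 2: advance +1 → t=7, phase=(7,7,7,4) → FL=W FR=W RL=W RR=S
cmd 3: advance +4 → t=11, phase=(3,3,3,0) → FL=S FR=S RL=S RR=S
cmd 4: advance +7 → t=18, phase=(2,2,2,7) → FL=S FR=S RL=S RR=W
cmd 5: advance +2 → t=20, phase=(4,4,4,1) → FL=S FR=S RL=S RR=S
cmd 6: advance +5 → t=25, phase=(1,1,1,6) → FL=S FR=S RL=S RR=W

after cmd 1 (t=6): FL=W FR=W RL=W RR=S
after cmd 2 (t=7): FL=W FR=W RL=W RR=S
after cmd 3 (t=11): FL=S FR=S RL=S RR=S
after cmd 4 (t=18): FL=S FR=S RL=S RR=W
after cmd 5 (t=20): FL=S FR=S RL=S RR=S
after cmd 6 (t=25): FL=S FR=S RL=S RR=W


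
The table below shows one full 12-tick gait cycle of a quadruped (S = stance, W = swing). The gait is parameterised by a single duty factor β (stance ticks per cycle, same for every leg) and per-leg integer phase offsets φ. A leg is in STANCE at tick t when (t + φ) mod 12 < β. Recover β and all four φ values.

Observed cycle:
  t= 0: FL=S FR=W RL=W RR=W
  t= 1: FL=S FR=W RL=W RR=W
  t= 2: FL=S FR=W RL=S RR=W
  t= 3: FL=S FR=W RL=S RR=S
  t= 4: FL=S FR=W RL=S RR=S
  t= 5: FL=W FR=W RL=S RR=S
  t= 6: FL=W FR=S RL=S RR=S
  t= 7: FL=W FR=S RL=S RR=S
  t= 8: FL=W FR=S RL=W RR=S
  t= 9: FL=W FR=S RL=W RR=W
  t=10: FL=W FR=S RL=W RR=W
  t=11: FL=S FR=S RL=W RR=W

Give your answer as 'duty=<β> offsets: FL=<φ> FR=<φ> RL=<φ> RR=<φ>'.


duty=6 offsets: FL=1 FR=6 RL=10 RR=9

duty β = stance ticks per leg = 6
FL: stance ticks = 6; W→S at t=11 → φ=1
FR: stance ticks = 6; W→S at t=6 → φ=6
RL: stance ticks = 6; W→S at t=2 → φ=10
RR: stance ticks = 6; W→S at t=3 → φ=9
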